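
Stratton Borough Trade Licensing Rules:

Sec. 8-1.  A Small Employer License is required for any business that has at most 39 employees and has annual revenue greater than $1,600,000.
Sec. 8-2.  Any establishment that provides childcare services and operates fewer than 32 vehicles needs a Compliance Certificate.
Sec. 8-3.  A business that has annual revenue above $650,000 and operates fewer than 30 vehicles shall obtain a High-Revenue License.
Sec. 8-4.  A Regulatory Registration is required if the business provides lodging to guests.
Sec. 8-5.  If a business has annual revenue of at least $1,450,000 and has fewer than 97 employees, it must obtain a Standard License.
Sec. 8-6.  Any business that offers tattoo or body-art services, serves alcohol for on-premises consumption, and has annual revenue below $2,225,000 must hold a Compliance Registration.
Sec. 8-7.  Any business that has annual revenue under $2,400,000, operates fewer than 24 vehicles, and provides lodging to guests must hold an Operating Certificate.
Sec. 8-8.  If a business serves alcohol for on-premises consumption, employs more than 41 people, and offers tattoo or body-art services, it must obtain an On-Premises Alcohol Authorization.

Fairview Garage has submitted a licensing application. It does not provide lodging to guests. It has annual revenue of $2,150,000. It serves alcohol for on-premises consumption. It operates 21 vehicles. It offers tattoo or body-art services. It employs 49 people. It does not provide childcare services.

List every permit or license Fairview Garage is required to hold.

Compliance Registration, High-Revenue License, On-Premises Alcohol Authorization, Standard License

Sec. 8-1. employees 49 > 39; revenue $2,150,000 > $1,600,000 → Small Employer License not required.
Sec. 8-2. does not provide childcare services; vehicles 21 < 32 → Compliance Certificate not required.
Sec. 8-3. revenue $2,150,000 > $650,000; vehicles 21 < 30 → High-Revenue License required.
Sec. 8-4. does not provide lodging to guests → Regulatory Registration not required.
Sec. 8-5. revenue $2,150,000 ≥ $1,450,000; employees 49 < 97 → Standard License required.
Sec. 8-6. offers tattoo or body-art services; serves alcohol for on-premises consumption; revenue $2,150,000 < $2,225,000 → Compliance Registration required.
Sec. 8-7. revenue $2,150,000 < $2,400,000; vehicles 21 < 24; does not provide lodging to guests → Operating Certificate not required.
Sec. 8-8. serves alcohol for on-premises consumption; employees 49 > 41; offers tattoo or body-art services → On-Premises Alcohol Authorization required.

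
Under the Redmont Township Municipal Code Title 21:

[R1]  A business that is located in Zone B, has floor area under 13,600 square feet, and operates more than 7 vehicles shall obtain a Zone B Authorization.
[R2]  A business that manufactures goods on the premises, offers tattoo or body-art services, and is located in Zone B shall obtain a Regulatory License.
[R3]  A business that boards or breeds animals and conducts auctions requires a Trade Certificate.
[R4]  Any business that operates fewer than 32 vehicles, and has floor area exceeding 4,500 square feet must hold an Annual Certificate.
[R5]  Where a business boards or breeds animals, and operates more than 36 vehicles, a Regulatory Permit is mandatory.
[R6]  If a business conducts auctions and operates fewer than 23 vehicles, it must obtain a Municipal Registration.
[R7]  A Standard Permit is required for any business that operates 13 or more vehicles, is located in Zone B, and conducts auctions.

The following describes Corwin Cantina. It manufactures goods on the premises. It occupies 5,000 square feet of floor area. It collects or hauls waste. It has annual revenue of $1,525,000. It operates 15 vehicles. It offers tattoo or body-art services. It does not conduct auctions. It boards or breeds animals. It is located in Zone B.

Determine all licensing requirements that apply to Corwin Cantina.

[R1] is located in Zone B; floor area 5,000 square feet < 13,600 square feet; vehicles 15 > 7 → Zone B Authorization required.
[R2] manufactures goods on the premises; offers tattoo or body-art services; is located in Zone B → Regulatory License required.
[R3] boards or breeds animals; does not conduct auctions → Trade Certificate not required.
[R4] vehicles 15 < 32; floor area 5,000 square feet > 4,500 square feet → Annual Certificate required.
[R5] boards or breeds animals; vehicles 15 ≤ 36 → Regulatory Permit not required.
[R6] does not conduct auctions; vehicles 15 < 23 → Municipal Registration not required.
[R7] vehicles 15 ≥ 13; is located in Zone B; does not conduct auctions → Standard Permit not required.

Annual Certificate, Regulatory License, Zone B Authorization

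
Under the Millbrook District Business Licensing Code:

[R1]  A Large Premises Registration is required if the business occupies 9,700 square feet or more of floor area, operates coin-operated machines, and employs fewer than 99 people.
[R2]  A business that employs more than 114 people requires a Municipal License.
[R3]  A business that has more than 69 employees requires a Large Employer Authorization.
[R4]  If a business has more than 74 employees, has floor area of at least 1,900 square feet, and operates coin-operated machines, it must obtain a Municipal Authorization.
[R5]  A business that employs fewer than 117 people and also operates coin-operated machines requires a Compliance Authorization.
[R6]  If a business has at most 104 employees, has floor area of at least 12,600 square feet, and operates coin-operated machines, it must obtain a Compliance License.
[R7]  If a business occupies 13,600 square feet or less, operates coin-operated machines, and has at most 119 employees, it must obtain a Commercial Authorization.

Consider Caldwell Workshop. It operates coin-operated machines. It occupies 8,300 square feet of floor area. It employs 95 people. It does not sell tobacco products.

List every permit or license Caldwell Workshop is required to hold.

Commercial Authorization, Compliance Authorization, Large Employer Authorization, Municipal Authorization

[R1] floor area 8,300 square feet < 9,700 square feet; operates coin-operated machines; employees 95 < 99 → Large Premises Registration not required.
[R2] employees 95 ≤ 114 → Municipal License not required.
[R3] employees 95 > 69 → Large Employer Authorization required.
[R4] employees 95 > 74; floor area 8,300 square feet ≥ 1,900 square feet; operates coin-operated machines → Municipal Authorization required.
[R5] employees 95 < 117; operates coin-operated machines → Compliance Authorization required.
[R6] employees 95 ≤ 104; floor area 8,300 square feet < 12,600 square feet; operates coin-operated machines → Compliance License not required.
[R7] floor area 8,300 square feet ≤ 13,600 square feet; operates coin-operated machines; employees 95 ≤ 119 → Commercial Authorization required.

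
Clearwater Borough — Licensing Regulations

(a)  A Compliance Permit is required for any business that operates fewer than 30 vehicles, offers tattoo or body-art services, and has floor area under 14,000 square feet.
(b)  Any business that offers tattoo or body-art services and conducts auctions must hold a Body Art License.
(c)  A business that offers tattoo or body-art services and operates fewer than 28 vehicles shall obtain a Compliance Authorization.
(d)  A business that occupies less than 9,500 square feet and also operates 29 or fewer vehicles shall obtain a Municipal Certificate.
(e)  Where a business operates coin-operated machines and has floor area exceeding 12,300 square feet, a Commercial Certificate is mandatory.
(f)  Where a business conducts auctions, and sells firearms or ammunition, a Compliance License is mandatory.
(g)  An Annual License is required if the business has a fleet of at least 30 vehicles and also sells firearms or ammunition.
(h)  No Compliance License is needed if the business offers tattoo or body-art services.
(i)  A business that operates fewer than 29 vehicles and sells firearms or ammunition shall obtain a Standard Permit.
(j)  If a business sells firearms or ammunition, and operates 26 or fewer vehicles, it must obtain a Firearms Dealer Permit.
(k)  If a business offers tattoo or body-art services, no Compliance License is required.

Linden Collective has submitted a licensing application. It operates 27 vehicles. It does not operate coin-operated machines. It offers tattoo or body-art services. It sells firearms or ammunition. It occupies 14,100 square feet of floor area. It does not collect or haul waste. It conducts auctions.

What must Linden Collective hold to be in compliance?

Body Art License, Compliance Authorization, Standard Permit

(a) vehicles 27 < 30; offers tattoo or body-art services; floor area 14,100 square feet ≥ 14,000 square feet → Compliance Permit not required.
(b) offers tattoo or body-art services; conducts auctions → Body Art License required.
(c) offers tattoo or body-art services; vehicles 27 < 28 → Compliance Authorization required.
(d) floor area 14,100 square feet ≥ 9,500 square feet; vehicles 27 ≤ 29 → Municipal Certificate not required.
(e) does not operate coin-operated machines; floor area 14,100 square feet > 12,300 square feet → Commercial Certificate not required.
(f) conducts auctions; sells firearms or ammunition → Compliance License required.
(g) vehicles 27 < 30; sells firearms or ammunition → Annual License not required.
(h) offers tattoo or body-art services → exempt from Compliance License.
(i) vehicles 27 < 29; sells firearms or ammunition → Standard Permit required.
(j) sells firearms or ammunition; vehicles 27 > 26 → Firearms Dealer Permit not required.
(k) offers tattoo or body-art services → exempt from Compliance License.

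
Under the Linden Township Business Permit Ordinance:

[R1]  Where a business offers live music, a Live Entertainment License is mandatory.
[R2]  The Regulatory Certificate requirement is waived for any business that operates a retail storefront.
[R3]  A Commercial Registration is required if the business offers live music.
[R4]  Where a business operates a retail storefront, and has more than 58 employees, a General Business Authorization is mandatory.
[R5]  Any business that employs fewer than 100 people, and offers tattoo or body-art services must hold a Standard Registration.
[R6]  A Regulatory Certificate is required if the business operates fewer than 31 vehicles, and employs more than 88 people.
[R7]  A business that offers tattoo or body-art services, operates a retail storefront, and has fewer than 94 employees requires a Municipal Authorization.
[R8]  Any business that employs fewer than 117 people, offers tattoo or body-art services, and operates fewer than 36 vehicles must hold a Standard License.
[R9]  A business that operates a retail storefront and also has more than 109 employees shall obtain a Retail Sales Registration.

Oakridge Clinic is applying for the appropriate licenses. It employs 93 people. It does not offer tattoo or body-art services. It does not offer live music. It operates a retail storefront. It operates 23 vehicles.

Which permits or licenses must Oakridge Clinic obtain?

General Business Authorization

[R1] does not offer live music → Live Entertainment License not required.
[R2] operates a retail storefront → exempt from Regulatory Certificate.
[R3] does not offer live music → Commercial Registration not required.
[R4] operates a retail storefront; employees 93 > 58 → General Business Authorization required.
[R5] employees 93 < 100; does not offer tattoo or body-art services → Standard Registration not required.
[R6] vehicles 23 < 31; employees 93 > 88 → Regulatory Certificate required.
[R7] does not offer tattoo or body-art services; operates a retail storefront; employees 93 < 94 → Municipal Authorization not required.
[R8] employees 93 < 117; does not offer tattoo or body-art services; vehicles 23 < 36 → Standard License not required.
[R9] operates a retail storefront; employees 93 ≤ 109 → Retail Sales Registration not required.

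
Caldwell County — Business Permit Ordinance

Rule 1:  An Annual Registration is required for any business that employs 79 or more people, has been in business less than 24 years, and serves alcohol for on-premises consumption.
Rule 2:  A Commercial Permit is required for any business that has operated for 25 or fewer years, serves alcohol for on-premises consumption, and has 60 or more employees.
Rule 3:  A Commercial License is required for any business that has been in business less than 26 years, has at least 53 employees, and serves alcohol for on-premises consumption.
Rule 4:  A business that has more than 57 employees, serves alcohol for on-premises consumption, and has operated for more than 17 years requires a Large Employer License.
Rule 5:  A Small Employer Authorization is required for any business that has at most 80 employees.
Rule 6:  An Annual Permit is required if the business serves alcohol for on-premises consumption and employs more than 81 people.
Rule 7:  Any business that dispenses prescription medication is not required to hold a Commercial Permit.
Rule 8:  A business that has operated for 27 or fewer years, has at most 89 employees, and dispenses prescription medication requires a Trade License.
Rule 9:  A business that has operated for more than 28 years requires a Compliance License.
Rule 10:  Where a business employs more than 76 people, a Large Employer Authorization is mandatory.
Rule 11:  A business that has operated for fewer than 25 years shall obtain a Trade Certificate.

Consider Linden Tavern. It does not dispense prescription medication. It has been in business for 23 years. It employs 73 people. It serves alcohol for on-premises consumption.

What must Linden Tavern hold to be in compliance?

Commercial License, Commercial Permit, Large Employer License, Small Employer Authorization, Trade Certificate

Rule 1: employees 73 < 79; years in business 23 < 24; serves alcohol for on-premises consumption → Annual Registration not required.
Rule 2: years in business 23 ≤ 25; serves alcohol for on-premises consumption; employees 73 ≥ 60 → Commercial Permit required.
Rule 3: years in business 23 < 26; employees 73 ≥ 53; serves alcohol for on-premises consumption → Commercial License required.
Rule 4: employees 73 > 57; serves alcohol for on-premises consumption; years in business 23 > 17 → Large Employer License required.
Rule 5: employees 73 ≤ 80 → Small Employer Authorization required.
Rule 6: serves alcohol for on-premises consumption; employees 73 ≤ 81 → Annual Permit not required.
Rule 7: does not dispense prescription medication → Commercial Permit exemption does not apply.
Rule 8: years in business 23 ≤ 27; employees 73 ≤ 89; does not dispense prescription medication → Trade License not required.
Rule 9: years in business 23 ≤ 28 → Compliance License not required.
Rule 10: employees 73 ≤ 76 → Large Employer Authorization not required.
Rule 11: years in business 23 < 25 → Trade Certificate required.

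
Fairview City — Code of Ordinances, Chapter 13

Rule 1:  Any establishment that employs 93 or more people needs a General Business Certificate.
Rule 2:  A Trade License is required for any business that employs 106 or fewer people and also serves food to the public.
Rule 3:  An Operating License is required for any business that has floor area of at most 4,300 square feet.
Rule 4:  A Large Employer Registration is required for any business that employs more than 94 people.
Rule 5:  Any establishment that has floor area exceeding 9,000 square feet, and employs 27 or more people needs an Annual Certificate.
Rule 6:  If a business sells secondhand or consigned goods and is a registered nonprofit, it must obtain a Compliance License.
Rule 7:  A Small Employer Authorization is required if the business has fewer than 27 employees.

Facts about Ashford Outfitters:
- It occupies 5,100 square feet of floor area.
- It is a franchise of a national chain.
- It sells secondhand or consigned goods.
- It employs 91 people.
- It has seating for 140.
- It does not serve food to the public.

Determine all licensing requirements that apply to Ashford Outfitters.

None

Rule 1: employees 91 < 93 → General Business Certificate not required.
Rule 2: employees 91 ≤ 106; does not serve food to the public → Trade License not required.
Rule 3: floor area 5,100 square feet > 4,300 square feet → Operating License not required.
Rule 4: employees 91 ≤ 94 → Large Employer Registration not required.
Rule 5: floor area 5,100 square feet ≤ 9,000 square feet; employees 91 ≥ 27 → Annual Certificate not required.
Rule 6: sells secondhand or consigned goods; is a franchise of a national chain (not: is a registered nonprofit) → Compliance License not required.
Rule 7: employees 91 ≥ 27 → Small Employer Authorization not required.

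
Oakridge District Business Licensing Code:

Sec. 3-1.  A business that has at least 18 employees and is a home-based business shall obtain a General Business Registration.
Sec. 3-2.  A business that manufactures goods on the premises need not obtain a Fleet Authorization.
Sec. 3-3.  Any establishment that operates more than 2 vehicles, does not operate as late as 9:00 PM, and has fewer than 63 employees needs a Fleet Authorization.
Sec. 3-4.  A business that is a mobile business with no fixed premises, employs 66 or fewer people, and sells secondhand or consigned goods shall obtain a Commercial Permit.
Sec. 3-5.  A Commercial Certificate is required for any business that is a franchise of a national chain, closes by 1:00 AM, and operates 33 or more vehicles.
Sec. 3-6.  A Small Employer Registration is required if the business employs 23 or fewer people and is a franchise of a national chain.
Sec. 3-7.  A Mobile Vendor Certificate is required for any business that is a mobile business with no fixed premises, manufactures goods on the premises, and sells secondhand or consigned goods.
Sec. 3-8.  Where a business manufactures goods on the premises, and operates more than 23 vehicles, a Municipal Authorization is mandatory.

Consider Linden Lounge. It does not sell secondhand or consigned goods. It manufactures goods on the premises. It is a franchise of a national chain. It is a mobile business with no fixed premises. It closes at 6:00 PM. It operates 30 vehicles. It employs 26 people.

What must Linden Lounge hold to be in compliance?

Sec. 3-1. employees 26 ≥ 18; is a mobile business with no fixed premises (not: is a home-based business) → General Business Registration not required.
Sec. 3-2. manufactures goods on the premises → exempt from Fleet Authorization.
Sec. 3-3. vehicles 30 > 2; closes 6:00 PM, at/before 9:00 PM; employees 26 < 63 → Fleet Authorization required.
Sec. 3-4. is a mobile business with no fixed premises; employees 26 ≤ 66; does not sell secondhand or consigned goods → Commercial Permit not required.
Sec. 3-5. is a franchise of a national chain; closes 6:00 PM, at/before 1:00 AM; vehicles 30 < 33 → Commercial Certificate not required.
Sec. 3-6. employees 26 > 23; is a franchise of a national chain → Small Employer Registration not required.
Sec. 3-7. is a mobile business with no fixed premises; manufactures goods on the premises; does not sell secondhand or consigned goods → Mobile Vendor Certificate not required.
Sec. 3-8. manufactures goods on the premises; vehicles 30 > 23 → Municipal Authorization required.

Municipal Authorization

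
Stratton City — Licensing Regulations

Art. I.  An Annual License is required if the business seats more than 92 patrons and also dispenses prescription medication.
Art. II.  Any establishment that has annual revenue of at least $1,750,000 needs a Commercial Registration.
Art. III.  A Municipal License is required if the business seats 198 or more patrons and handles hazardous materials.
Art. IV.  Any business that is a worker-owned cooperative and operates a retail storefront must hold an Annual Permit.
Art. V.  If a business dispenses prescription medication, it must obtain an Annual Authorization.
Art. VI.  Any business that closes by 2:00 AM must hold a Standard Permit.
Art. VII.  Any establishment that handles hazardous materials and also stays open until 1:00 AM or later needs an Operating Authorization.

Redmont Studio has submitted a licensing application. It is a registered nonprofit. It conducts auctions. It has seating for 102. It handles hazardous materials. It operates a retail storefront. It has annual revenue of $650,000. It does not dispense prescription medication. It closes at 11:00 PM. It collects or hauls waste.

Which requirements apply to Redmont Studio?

Standard Permit

Art. I. seating 102 > 92; does not dispense prescription medication → Annual License not required.
Art. II. revenue $650,000 < $1,750,000 → Commercial Registration not required.
Art. III. seating 102 < 198; handles hazardous materials → Municipal License not required.
Art. IV. is a registered nonprofit (not: is a worker-owned cooperative); operates a retail storefront → Annual Permit not required.
Art. V. does not dispense prescription medication → Annual Authorization not required.
Art. VI. closes 11:00 PM, at/before 2:00 AM → Standard Permit required.
Art. VII. handles hazardous materials; closes 11:00 PM, at/before 1:00 AM → Operating Authorization not required.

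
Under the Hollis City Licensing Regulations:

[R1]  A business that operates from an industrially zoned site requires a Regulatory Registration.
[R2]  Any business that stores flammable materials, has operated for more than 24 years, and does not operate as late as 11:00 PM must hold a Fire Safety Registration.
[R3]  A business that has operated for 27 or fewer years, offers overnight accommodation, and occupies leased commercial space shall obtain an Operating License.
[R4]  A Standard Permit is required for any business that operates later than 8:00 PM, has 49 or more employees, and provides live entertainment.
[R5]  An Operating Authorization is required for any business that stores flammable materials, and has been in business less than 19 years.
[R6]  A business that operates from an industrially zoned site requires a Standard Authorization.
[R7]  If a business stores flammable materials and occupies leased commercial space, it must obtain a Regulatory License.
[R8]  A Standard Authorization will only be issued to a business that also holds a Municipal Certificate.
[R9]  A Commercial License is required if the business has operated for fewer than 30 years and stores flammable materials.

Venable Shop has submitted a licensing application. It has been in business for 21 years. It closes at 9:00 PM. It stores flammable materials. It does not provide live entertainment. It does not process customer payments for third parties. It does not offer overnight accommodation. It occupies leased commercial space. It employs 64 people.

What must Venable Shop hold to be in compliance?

Commercial License, Regulatory License

[R1] occupies leased commercial space (not: operates from an industrially zoned site) → Regulatory Registration not required.
[R2] stores flammable materials; years in business 21 ≤ 24; closes 9:00 PM, at/before 11:00 PM → Fire Safety Registration not required.
[R3] years in business 21 ≤ 27; does not offer overnight accommodation; occupies leased commercial space → Operating License not required.
[R4] closes 9:00 PM, after 8:00 PM; employees 64 ≥ 49; does not provide live entertainment → Standard Permit not required.
[R5] stores flammable materials; years in business 21 ≥ 19 → Operating Authorization not required.
[R6] occupies leased commercial space (not: operates from an industrially zoned site) → Standard Authorization not required.
[R7] stores flammable materials; occupies leased commercial space → Regulatory License required.
[R8] Standard Authorization is not required → no effect.
[R9] years in business 21 < 30; stores flammable materials → Commercial License required.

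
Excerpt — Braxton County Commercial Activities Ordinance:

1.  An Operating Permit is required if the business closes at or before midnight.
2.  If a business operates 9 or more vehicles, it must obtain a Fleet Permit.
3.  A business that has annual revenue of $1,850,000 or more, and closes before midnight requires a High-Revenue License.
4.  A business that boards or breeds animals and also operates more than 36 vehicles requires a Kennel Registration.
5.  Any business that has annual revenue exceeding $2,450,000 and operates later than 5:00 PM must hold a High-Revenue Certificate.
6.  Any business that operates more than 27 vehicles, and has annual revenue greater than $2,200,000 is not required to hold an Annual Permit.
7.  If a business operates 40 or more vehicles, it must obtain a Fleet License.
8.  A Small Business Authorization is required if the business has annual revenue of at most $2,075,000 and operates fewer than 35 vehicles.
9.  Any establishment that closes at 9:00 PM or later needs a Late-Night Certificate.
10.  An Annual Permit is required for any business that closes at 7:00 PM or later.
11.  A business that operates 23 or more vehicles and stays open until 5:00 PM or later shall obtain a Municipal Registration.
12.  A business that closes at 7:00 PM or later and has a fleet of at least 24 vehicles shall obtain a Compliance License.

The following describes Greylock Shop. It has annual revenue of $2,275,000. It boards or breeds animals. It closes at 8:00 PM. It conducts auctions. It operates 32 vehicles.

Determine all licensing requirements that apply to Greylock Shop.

1. closes 8:00 PM, at/before midnight → Operating Permit required.
2. vehicles 32 ≥ 9 → Fleet Permit required.
3. revenue $2,275,000 ≥ $1,850,000; closes 8:00 PM, at/before midnight → High-Revenue License required.
4. boards or breeds animals; vehicles 32 ≤ 36 → Kennel Registration not required.
5. revenue $2,275,000 ≤ $2,450,000; closes 8:00 PM, after 5:00 PM → High-Revenue Certificate not required.
6. vehicles 32 > 27; revenue $2,275,000 > $2,200,000 → exempt from Annual Permit.
7. vehicles 32 < 40 → Fleet License not required.
8. revenue $2,275,000 > $2,075,000; vehicles 32 < 35 → Small Business Authorization not required.
9. closes 8:00 PM, at/before 9:00 PM → Late-Night Certificate not required.
10. closes 8:00 PM, after 7:00 PM → Annual Permit required.
11. vehicles 32 ≥ 23; closes 8:00 PM, after 5:00 PM → Municipal Registration required.
12. closes 8:00 PM, after 7:00 PM; vehicles 32 ≥ 24 → Compliance License required.

Compliance License, Fleet Permit, High-Revenue License, Municipal Registration, Operating Permit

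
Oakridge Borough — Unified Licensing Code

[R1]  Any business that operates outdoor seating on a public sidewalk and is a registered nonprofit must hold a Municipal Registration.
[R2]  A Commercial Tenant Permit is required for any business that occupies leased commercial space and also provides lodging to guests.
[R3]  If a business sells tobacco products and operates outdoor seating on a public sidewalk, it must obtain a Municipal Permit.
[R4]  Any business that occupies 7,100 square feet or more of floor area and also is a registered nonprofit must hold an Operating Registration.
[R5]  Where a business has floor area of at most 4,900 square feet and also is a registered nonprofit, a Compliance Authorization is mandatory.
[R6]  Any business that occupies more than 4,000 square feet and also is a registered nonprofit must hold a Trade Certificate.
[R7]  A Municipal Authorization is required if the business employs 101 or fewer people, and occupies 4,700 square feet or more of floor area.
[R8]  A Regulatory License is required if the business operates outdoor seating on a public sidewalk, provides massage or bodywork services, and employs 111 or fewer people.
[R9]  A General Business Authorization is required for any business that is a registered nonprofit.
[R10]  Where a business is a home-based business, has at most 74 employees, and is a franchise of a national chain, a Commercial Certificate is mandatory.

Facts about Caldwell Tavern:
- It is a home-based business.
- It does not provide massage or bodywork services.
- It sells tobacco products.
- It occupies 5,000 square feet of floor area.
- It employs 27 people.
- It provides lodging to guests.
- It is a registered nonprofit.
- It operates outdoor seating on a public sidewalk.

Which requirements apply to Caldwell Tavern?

[R1] operates outdoor seating on a public sidewalk; is a registered nonprofit → Municipal Registration required.
[R2] is a home-based business (not: occupies leased commercial space); provides lodging to guests → Commercial Tenant Permit not required.
[R3] sells tobacco products; operates outdoor seating on a public sidewalk → Municipal Permit required.
[R4] floor area 5,000 square feet < 7,100 square feet; is a registered nonprofit → Operating Registration not required.
[R5] floor area 5,000 square feet > 4,900 square feet; is a registered nonprofit → Compliance Authorization not required.
[R6] floor area 5,000 square feet > 4,000 square feet; is a registered nonprofit → Trade Certificate required.
[R7] employees 27 ≤ 101; floor area 5,000 square feet ≥ 4,700 square feet → Municipal Authorization required.
[R8] operates outdoor seating on a public sidewalk; does not provide massage or bodywork services; employees 27 ≤ 111 → Regulatory License not required.
[R9] is a registered nonprofit → General Business Authorization required.
[R10] is a home-based business; employees 27 ≤ 74; is a registered nonprofit (not: is a franchise of a national chain) → Commercial Certificate not required.

General Business Authorization, Municipal Authorization, Municipal Permit, Municipal Registration, Trade Certificate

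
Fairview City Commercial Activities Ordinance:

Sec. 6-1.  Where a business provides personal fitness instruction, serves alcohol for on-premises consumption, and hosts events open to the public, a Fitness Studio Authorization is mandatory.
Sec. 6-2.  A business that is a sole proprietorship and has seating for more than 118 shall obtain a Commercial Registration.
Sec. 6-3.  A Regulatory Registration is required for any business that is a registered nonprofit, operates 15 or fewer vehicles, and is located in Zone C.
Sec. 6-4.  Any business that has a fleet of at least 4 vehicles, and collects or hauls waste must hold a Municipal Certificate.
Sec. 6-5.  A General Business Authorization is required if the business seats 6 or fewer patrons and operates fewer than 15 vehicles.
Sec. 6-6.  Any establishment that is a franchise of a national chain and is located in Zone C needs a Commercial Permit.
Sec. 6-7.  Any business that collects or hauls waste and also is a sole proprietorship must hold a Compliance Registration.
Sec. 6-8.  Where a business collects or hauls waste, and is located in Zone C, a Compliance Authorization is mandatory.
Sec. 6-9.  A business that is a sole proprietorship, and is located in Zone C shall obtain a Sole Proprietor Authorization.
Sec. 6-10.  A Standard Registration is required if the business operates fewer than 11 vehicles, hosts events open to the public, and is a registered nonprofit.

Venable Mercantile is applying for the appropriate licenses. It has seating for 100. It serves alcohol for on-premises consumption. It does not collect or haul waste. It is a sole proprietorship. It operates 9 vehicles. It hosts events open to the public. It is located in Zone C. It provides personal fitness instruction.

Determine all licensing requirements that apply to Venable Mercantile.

Fitness Studio Authorization, Sole Proprietor Authorization

Sec. 6-1. provides personal fitness instruction; serves alcohol for on-premises consumption; hosts events open to the public → Fitness Studio Authorization required.
Sec. 6-2. is a sole proprietorship; seating 100 ≤ 118 → Commercial Registration not required.
Sec. 6-3. is a sole proprietorship (not: is a registered nonprofit); vehicles 9 ≤ 15; is located in Zone C → Regulatory Registration not required.
Sec. 6-4. vehicles 9 ≥ 4; does not collect or haul waste → Municipal Certificate not required.
Sec. 6-5. seating 100 > 6; vehicles 9 < 15 → General Business Authorization not required.
Sec. 6-6. is a sole proprietorship (not: is a franchise of a national chain); is located in Zone C → Commercial Permit not required.
Sec. 6-7. does not collect or haul waste; is a sole proprietorship → Compliance Registration not required.
Sec. 6-8. does not collect or haul waste; is located in Zone C → Compliance Authorization not required.
Sec. 6-9. is a sole proprietorship; is located in Zone C → Sole Proprietor Authorization required.
Sec. 6-10. vehicles 9 < 11; hosts events open to the public; is a sole proprietorship (not: is a registered nonprofit) → Standard Registration not required.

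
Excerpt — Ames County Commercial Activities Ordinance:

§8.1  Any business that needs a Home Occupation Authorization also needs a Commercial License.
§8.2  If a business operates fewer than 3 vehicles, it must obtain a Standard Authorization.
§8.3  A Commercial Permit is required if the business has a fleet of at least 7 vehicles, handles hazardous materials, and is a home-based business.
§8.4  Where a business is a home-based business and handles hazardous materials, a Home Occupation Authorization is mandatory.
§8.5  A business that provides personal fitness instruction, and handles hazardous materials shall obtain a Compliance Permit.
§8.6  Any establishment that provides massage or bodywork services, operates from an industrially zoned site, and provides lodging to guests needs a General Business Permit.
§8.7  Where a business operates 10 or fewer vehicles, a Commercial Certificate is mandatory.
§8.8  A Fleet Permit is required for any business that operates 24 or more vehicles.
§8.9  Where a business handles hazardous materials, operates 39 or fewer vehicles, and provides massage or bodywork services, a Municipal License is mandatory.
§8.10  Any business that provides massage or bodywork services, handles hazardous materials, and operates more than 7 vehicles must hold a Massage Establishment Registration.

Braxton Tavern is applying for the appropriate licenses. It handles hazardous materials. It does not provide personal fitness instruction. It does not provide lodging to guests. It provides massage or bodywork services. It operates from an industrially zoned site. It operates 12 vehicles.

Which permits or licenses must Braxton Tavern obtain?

§8.1 Home Occupation Authorization is not required → no effect.
§8.2 vehicles 12 ≥ 3 → Standard Authorization not required.
§8.3 vehicles 12 ≥ 7; handles hazardous materials; operates from an industrially zoned site (not: is a home-based business) → Commercial Permit not required.
§8.4 operates from an industrially zoned site (not: is a home-based business); handles hazardous materials → Home Occupation Authorization not required.
§8.5 does not provide personal fitness instruction; handles hazardous materials → Compliance Permit not required.
§8.6 provides massage or bodywork services; operates from an industrially zoned site; does not provide lodging to guests → General Business Permit not required.
§8.7 vehicles 12 > 10 → Commercial Certificate not required.
§8.8 vehicles 12 < 24 → Fleet Permit not required.
§8.9 handles hazardous materials; vehicles 12 ≤ 39; provides massage or bodywork services → Municipal License required.
§8.10 provides massage or bodywork services; handles hazardous materials; vehicles 12 > 7 → Massage Establishment Registration required.

Massage Establishment Registration, Municipal License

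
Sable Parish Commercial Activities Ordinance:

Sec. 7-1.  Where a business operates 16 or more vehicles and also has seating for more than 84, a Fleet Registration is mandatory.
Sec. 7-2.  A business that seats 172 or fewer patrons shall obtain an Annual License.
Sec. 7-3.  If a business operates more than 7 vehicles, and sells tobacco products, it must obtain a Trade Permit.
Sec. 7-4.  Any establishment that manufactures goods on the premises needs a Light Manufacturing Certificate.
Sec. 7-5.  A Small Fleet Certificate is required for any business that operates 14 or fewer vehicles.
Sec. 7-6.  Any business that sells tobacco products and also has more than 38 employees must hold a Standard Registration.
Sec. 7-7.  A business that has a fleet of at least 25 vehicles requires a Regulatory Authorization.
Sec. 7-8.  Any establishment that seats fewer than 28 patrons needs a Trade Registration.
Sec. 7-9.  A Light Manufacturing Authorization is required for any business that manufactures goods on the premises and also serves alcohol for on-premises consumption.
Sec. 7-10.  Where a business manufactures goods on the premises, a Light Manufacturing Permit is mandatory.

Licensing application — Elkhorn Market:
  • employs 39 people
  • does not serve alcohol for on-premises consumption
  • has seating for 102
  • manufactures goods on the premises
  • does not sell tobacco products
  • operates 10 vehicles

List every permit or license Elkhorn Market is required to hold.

Sec. 7-1. vehicles 10 < 16; seating 102 > 84 → Fleet Registration not required.
Sec. 7-2. seating 102 ≤ 172 → Annual License required.
Sec. 7-3. vehicles 10 > 7; does not sell tobacco products → Trade Permit not required.
Sec. 7-4. manufactures goods on the premises → Light Manufacturing Certificate required.
Sec. 7-5. vehicles 10 ≤ 14 → Small Fleet Certificate required.
Sec. 7-6. does not sell tobacco products; employees 39 > 38 → Standard Registration not required.
Sec. 7-7. vehicles 10 < 25 → Regulatory Authorization not required.
Sec. 7-8. seating 102 ≥ 28 → Trade Registration not required.
Sec. 7-9. manufactures goods on the premises; does not serve alcohol for on-premises consumption → Light Manufacturing Authorization not required.
Sec. 7-10. manufactures goods on the premises → Light Manufacturing Permit required.

Annual License, Light Manufacturing Certificate, Light Manufacturing Permit, Small Fleet Certificate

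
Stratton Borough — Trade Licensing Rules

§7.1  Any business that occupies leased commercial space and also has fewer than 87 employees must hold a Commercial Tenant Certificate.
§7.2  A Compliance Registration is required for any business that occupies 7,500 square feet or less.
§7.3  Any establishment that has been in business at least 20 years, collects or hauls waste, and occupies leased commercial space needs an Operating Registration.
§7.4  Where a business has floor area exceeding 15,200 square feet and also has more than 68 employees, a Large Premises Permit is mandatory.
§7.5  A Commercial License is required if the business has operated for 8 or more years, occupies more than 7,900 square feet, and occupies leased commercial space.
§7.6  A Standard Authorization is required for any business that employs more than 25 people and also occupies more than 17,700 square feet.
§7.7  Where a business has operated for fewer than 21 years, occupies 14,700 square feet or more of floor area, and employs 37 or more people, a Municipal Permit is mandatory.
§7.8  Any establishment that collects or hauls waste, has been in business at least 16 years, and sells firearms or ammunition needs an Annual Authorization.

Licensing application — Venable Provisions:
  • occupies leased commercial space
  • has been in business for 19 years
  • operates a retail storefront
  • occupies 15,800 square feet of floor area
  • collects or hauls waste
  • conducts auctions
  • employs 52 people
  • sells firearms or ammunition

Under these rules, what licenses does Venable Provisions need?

§7.1 occupies leased commercial space; employees 52 < 87 → Commercial Tenant Certificate required.
§7.2 floor area 15,800 square feet > 7,500 square feet → Compliance Registration not required.
§7.3 years in business 19 < 20; collects or hauls waste; occupies leased commercial space → Operating Registration not required.
§7.4 floor area 15,800 square feet > 15,200 square feet; employees 52 ≤ 68 → Large Premises Permit not required.
§7.5 years in business 19 ≥ 8; floor area 15,800 square feet > 7,900 square feet; occupies leased commercial space → Commercial License required.
§7.6 employees 52 > 25; floor area 15,800 square feet ≤ 17,700 square feet → Standard Authorization not required.
§7.7 years in business 19 < 21; floor area 15,800 square feet ≥ 14,700 square feet; employees 52 ≥ 37 → Municipal Permit required.
§7.8 collects or hauls waste; years in business 19 ≥ 16; sells firearms or ammunition → Annual Authorization required.

Annual Authorization, Commercial License, Commercial Tenant Certificate, Municipal Permit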